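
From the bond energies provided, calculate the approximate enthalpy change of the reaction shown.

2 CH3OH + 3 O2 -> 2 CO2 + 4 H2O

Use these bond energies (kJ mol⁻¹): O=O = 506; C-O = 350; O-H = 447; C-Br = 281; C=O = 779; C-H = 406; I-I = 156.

Bonds broken (reactants):
  C-H: 6 × 406 = 2436
  C-O: 2 × 350 = 700
  O-H: 2 × 447 = 894
  O=O: 3 × 506 = 1518
  Σ(broken) = 5548 kJ
Bonds formed (products):
  C=O: 4 × 779 = 3116
  O-H: 8 × 447 = 3576
  Σ(formed) = 6692 kJ
ΔH = Σ(broken) − Σ(formed) = 5548 − 6692 = −1144 kJ

ΔH ≈ −1144 kJ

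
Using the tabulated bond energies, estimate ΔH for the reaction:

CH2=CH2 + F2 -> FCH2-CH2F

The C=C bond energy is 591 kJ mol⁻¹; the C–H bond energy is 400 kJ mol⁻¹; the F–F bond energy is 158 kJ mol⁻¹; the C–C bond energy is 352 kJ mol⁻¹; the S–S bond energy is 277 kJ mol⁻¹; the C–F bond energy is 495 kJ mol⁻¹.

Bonds broken (reactants):
  C–H: 4 × 400 = 1600
  C=C: 1 × 591 = 591
  F–F: 1 × 158 = 158
  Σ(broken) = 2349 kJ
Bonds formed (products):
  C–C: 1 × 352 = 352
  C–F: 2 × 495 = 990
  C–H: 4 × 400 = 1600
  Σ(formed) = 2942 kJ
ΔH = Σ(broken) − Σ(formed) = 2349 − 2942 = −593 kJ

ΔH ≈ −593 kJ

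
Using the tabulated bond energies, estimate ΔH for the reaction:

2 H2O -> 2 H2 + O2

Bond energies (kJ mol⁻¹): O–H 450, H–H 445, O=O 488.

ΔH ≈ +422 kJ

Bonds broken (reactants):
  O–H: 4 × 450 = 1800
  Σ(broken) = 1800 kJ
Bonds formed (products):
  H–H: 2 × 445 = 890
  O=O: 1 × 488 = 488
  Σ(formed) = 1378 kJ
ΔH = Σ(broken) − Σ(formed) = 1800 − 1378 = +422 kJ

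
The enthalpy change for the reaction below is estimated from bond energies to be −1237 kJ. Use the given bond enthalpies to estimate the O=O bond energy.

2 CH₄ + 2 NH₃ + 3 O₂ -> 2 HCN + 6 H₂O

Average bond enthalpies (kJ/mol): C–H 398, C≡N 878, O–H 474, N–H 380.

D(O=O) ≈ 513 kJ/mol

Let D be the O=O bond energy.
Σ(broken) = 8×398 + 6×380 + 3×D = 5464 + 3D
Σ(formed) = 2×878 + 2×398 + 12×474 = 8240
ΔH = Σ(broken) − Σ(formed) = (5464 + 3D) − (8240) = −2776 + 3D
Setting this equal to −1237 kJ gives 3D = 1539, so D = 513 kJ/mol.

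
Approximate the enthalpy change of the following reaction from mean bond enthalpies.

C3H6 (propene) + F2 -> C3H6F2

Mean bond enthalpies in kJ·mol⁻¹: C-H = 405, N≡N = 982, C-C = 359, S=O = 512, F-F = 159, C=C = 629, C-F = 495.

Bonds broken (reactants):
  C-C: 1 × 359 = 359
  C-H: 6 × 405 = 2430
  C=C: 1 × 629 = 629
  F-F: 1 × 159 = 159
  Σ(broken) = 3577 kJ
Bonds formed (products):
  C-C: 2 × 359 = 718
  C-F: 2 × 495 = 990
  C-H: 6 × 405 = 2430
  Σ(formed) = 4138 kJ
ΔH = Σ(broken) − Σ(formed) = 3577 − 4138 = −561 kJ

ΔH ≈ −561 kJ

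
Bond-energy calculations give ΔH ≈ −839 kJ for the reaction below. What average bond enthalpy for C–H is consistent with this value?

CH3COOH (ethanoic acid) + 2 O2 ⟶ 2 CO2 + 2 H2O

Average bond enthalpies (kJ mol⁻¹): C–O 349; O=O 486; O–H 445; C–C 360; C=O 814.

Let D be the C–H bond energy.
Σ(broken) = 1×360 + 3×D + 1×349 + 1×814 + 1×445 + 2×486 = 2940 + 3D
Σ(formed) = 4×814 + 4×445 = 5036
ΔH = Σ(broken) − Σ(formed) = (2940 + 3D) − (5036) = −2096 + 3D
Setting this equal to −839 kJ gives 3D = 1257, so D = 419 kJ/mol.

D(C–H) ≈ 419 kJ/mol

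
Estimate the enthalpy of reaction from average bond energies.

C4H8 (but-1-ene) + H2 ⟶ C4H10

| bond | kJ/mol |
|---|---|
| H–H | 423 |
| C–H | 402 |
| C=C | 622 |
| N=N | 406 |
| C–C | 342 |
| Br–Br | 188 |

ΔH ≈ −101 kJ

Bonds broken (reactants):
  C–C: 2 × 342 = 684
  C–H: 8 × 402 = 3216
  C=C: 1 × 622 = 622
  H–H: 1 × 423 = 423
  Σ(broken) = 4945 kJ
Bonds formed (products):
  C–C: 3 × 342 = 1026
  C–H: 10 × 402 = 4020
  Σ(formed) = 5046 kJ
ΔH = Σ(broken) − Σ(formed) = 4945 − 5046 = −101 kJ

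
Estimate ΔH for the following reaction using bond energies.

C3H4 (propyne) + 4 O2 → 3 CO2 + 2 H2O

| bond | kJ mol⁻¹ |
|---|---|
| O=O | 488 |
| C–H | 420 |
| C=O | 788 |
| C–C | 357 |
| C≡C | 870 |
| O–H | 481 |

ΔH ≈ −1793 kJ

Bonds broken (reactants):
  C≡C: 1 × 870 = 870
  C–C: 1 × 357 = 357
  C–H: 4 × 420 = 1680
  O=O: 4 × 488 = 1952
  Σ(broken) = 4859 kJ
Bonds formed (products):
  C=O: 6 × 788 = 4728
  O–H: 4 × 481 = 1924
  Σ(formed) = 6652 kJ
ΔH = Σ(broken) − Σ(formed) = 4859 − 6652 = −1793 kJ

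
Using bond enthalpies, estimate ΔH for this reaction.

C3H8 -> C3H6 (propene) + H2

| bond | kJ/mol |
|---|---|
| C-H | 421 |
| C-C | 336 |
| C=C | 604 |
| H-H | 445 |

Bonds broken (reactants):
  C-C: 2 × 336 = 672
  C-H: 8 × 421 = 3368
  Σ(broken) = 4040 kJ
Bonds formed (products):
  C-C: 1 × 336 = 336
  C-H: 6 × 421 = 2526
  C=C: 1 × 604 = 604
  H-H: 1 × 445 = 445
  Σ(formed) = 3911 kJ
ΔH = Σ(broken) − Σ(formed) = 4040 − 3911 = +129 kJ

ΔH ≈ +129 kJ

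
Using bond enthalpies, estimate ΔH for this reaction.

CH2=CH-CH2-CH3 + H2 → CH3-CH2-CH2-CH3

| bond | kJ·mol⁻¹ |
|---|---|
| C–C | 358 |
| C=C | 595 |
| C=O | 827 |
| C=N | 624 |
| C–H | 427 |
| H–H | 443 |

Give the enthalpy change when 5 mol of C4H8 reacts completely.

Bonds broken (reactants):
  C–C: 2 × 358 = 716
  C–H: 8 × 427 = 3416
  C=C: 1 × 595 = 595
  H–H: 1 × 443 = 443
  Σ(broken) = 5170 kJ
Bonds formed (products):
  C–C: 3 × 358 = 1074
  C–H: 10 × 427 = 4270
  Σ(formed) = 5344 kJ
ΔH = Σ(broken) − Σ(formed) = 5170 − 5344 = −174 kJ
For 5× the reaction as written: 5 × (−174) = −870 kJ

ΔH = −870 kJ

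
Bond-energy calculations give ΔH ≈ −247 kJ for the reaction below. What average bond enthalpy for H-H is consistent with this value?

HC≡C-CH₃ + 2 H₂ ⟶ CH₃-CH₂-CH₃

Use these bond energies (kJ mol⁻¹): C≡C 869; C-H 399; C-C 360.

Let D be the H-H bond energy.
Σ(broken) = 1×869 + 1×360 + 4×399 + 2×D = 2825 + 2D
Σ(formed) = 2×360 + 8×399 = 3912
ΔH = Σ(broken) − Σ(formed) = (2825 + 2D) − (3912) = −1087 + 2D
Setting this equal to −247 kJ gives 2D = 840, so D = 420 kJ/mol.

D(H-H) ≈ 420 kJ/mol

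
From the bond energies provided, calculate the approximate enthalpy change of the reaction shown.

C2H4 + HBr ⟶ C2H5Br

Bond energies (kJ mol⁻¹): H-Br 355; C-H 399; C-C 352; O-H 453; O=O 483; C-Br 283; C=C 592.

ΔH ≈ −87 kJ

Bonds broken (reactants):
  C-H: 4 × 399 = 1596
  C=C: 1 × 592 = 592
  H-Br: 1 × 355 = 355
  Σ(broken) = 2543 kJ
Bonds formed (products):
  C-Br: 1 × 283 = 283
  C-C: 1 × 352 = 352
  C-H: 5 × 399 = 1995
  Σ(formed) = 2630 kJ
ΔH = Σ(broken) − Σ(formed) = 2543 − 2630 = −87 kJ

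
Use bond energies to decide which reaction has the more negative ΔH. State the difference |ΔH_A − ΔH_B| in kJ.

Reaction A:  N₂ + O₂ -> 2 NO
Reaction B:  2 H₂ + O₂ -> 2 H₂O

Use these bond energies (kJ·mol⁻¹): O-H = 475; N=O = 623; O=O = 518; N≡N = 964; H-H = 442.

Reaction B, by 734 kJ

Reaction A:
  Bonds broken (reactants):
    N≡N: 1 × 964 = 964
    O=O: 1 × 518 = 518
    Σ(broken) = 1482 kJ
  Bonds formed (products):
    N=O: 2 × 623 = 1246
    Σ(formed) = 1246 kJ
  ΔH_A = 1482 − 1246 = +236 kJ
Reaction B:
  Bonds broken (reactants):
    H-H: 2 × 442 = 884
    O=O: 1 × 518 = 518
    Σ(broken) = 1402 kJ
  Bonds formed (products):
    O-H: 4 × 475 = 1900
    Σ(formed) = 1900 kJ
  ΔH_B = 1402 − 1900 = −498 kJ
ΔH_A − ΔH_B = +734 kJ, so reaction B has the more negative ΔH; |ΔH_A − ΔH_B| = 734 kJ.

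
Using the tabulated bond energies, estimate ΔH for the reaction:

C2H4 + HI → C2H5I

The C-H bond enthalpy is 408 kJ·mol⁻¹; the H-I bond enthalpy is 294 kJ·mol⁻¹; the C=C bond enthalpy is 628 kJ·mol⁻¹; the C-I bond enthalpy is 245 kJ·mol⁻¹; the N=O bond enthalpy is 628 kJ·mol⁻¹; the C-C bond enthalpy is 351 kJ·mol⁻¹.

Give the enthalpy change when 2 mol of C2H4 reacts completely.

Bonds broken (reactants):
  C-H: 4 × 408 = 1632
  C=C: 1 × 628 = 628
  H-I: 1 × 294 = 294
  Σ(broken) = 2554 kJ
Bonds formed (products):
  C-C: 1 × 351 = 351
  C-H: 5 × 408 = 2040
  C-I: 1 × 245 = 245
  Σ(formed) = 2636 kJ
ΔH = Σ(broken) − Σ(formed) = 2554 − 2636 = −82 kJ
For 2× the reaction as written: 2 × (−82) = −164 kJ

ΔH = −164 kJ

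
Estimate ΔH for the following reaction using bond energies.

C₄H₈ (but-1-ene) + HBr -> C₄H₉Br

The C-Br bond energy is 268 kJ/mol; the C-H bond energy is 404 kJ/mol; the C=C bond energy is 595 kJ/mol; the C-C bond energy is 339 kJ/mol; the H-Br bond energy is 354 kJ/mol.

ΔH ≈ −62 kJ

Bonds broken (reactants):
  C-C: 2 × 339 = 678
  C-H: 8 × 404 = 3232
  C=C: 1 × 595 = 595
  H-Br: 1 × 354 = 354
  Σ(broken) = 4859 kJ
Bonds formed (products):
  C-Br: 1 × 268 = 268
  C-C: 3 × 339 = 1017
  C-H: 9 × 404 = 3636
  Σ(formed) = 4921 kJ
ΔH = Σ(broken) − Σ(formed) = 4859 − 4921 = −62 kJ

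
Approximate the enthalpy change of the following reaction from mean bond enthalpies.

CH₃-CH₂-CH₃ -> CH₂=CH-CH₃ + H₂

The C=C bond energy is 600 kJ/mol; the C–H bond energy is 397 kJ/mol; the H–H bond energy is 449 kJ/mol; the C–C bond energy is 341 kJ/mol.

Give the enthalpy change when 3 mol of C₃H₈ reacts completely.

Bonds broken (reactants):
  C–C: 2 × 341 = 682
  C–H: 8 × 397 = 3176
  Σ(broken) = 3858 kJ
Bonds formed (products):
  C–C: 1 × 341 = 341
  C–H: 6 × 397 = 2382
  C=C: 1 × 600 = 600
  H–H: 1 × 449 = 449
  Σ(formed) = 3772 kJ
ΔH = Σ(broken) − Σ(formed) = 3858 − 3772 = +86 kJ
For 3× the reaction as written: 3 × (+86) = +258 kJ

ΔH = +258 kJ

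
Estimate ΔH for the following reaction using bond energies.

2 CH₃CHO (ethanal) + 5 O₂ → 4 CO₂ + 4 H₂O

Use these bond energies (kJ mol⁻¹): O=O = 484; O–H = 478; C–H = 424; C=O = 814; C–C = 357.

ΔH ≈ −2182 kJ

Bonds broken (reactants):
  C–C: 2 × 357 = 714
  C–H: 8 × 424 = 3392
  C=O: 2 × 814 = 1628
  O=O: 5 × 484 = 2420
  Σ(broken) = 8154 kJ
Bonds formed (products):
  C=O: 8 × 814 = 6512
  O–H: 8 × 478 = 3824
  Σ(formed) = 10336 kJ
ΔH = Σ(broken) − Σ(formed) = 8154 − 10336 = −2182 kJ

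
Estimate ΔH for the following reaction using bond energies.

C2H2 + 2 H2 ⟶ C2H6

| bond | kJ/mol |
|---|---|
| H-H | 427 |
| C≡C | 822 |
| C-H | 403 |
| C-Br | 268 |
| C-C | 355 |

ΔH ≈ −291 kJ

Bonds broken (reactants):
  C≡C: 1 × 822 = 822
  C-H: 2 × 403 = 806
  H-H: 2 × 427 = 854
  Σ(broken) = 2482 kJ
Bonds formed (products):
  C-C: 1 × 355 = 355
  C-H: 6 × 403 = 2418
  Σ(formed) = 2773 kJ
ΔH = Σ(broken) − Σ(formed) = 2482 − 2773 = −291 kJ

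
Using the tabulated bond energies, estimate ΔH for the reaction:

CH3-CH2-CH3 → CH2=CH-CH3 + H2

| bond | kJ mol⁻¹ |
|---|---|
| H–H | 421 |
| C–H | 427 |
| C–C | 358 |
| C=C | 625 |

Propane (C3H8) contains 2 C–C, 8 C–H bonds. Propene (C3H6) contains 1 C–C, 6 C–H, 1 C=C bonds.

ΔH ≈ +166 kJ

Bonds broken (reactants):
  C–C: 2 × 358 = 716
  C–H: 8 × 427 = 3416
  Σ(broken) = 4132 kJ
Bonds formed (products):
  C–C: 1 × 358 = 358
  C–H: 6 × 427 = 2562
  C=C: 1 × 625 = 625
  H–H: 1 × 421 = 421
  Σ(formed) = 3966 kJ
ΔH = Σ(broken) − Σ(formed) = 4132 − 3966 = +166 kJ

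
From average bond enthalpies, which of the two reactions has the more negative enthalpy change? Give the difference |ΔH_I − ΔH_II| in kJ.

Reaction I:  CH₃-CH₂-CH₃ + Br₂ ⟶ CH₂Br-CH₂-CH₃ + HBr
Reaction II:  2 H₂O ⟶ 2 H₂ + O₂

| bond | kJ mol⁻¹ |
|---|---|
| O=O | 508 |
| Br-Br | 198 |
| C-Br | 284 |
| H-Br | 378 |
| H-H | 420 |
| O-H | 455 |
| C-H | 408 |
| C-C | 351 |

Reaction I, by 528 kJ

Reaction I:
  Bonds broken (reactants):
    Br-Br: 1 × 198 = 198
    C-C: 2 × 351 = 702
    C-H: 8 × 408 = 3264
    Σ(broken) = 4164 kJ
  Bonds formed (products):
    C-Br: 1 × 284 = 284
    C-C: 2 × 351 = 702
    C-H: 7 × 408 = 2856
    H-Br: 1 × 378 = 378
    Σ(formed) = 4220 kJ
  ΔH_I = 4164 − 4220 = −56 kJ
Reaction II:
  Bonds broken (reactants):
    O-H: 4 × 455 = 1820
    Σ(broken) = 1820 kJ
  Bonds formed (products):
    H-H: 2 × 420 = 840
    O=O: 1 × 508 = 508
    Σ(formed) = 1348 kJ
  ΔH_II = 1820 − 1348 = +472 kJ
ΔH_I − ΔH_II = −528 kJ, so reaction I has the more negative ΔH; |ΔH_I − ΔH_II| = 528 kJ.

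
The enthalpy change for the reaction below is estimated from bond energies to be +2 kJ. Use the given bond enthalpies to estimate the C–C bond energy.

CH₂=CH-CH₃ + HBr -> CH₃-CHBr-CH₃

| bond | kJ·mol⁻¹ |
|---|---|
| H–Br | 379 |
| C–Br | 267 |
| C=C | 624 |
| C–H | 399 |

D(C–C) ≈ 335 kJ/mol

Let D be the C–C bond energy.
Σ(broken) = 1×D + 6×399 + 1×624 + 1×379 = 3397 + D
Σ(formed) = 1×267 + 2×D + 7×399 = 3060 + 2D
ΔH = Σ(broken) − Σ(formed) = (3397 + D) − (3060 + 2D) = +337 − D
Setting this equal to +2 kJ gives D = 335 kJ/mol.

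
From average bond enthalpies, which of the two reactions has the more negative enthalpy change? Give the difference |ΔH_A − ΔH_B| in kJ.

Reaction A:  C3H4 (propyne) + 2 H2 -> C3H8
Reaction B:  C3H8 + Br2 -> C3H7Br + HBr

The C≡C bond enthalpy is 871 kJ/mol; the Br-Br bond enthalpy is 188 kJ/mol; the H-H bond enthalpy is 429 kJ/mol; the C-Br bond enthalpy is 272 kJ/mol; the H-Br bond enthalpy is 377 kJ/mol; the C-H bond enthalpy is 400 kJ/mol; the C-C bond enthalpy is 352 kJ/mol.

Reaction A:
  Bonds broken (reactants):
    C≡C: 1 × 871 = 871
    C-C: 1 × 352 = 352
    C-H: 4 × 400 = 1600
    H-H: 2 × 429 = 858
    Σ(broken) = 3681 kJ
  Bonds formed (products):
    C-C: 2 × 352 = 704
    C-H: 8 × 400 = 3200
    Σ(formed) = 3904 kJ
  ΔH_A = 3681 − 3904 = −223 kJ
Reaction B:
  Bonds broken (reactants):
    Br-Br: 1 × 188 = 188
    C-C: 2 × 352 = 704
    C-H: 8 × 400 = 3200
    Σ(broken) = 4092 kJ
  Bonds formed (products):
    C-Br: 1 × 272 = 272
    C-C: 2 × 352 = 704
    C-H: 7 × 400 = 2800
    H-Br: 1 × 377 = 377
    Σ(formed) = 4153 kJ
  ΔH_B = 4092 − 4153 = −61 kJ
ΔH_A − ΔH_B = −162 kJ, so reaction A has the more negative ΔH; |ΔH_A − ΔH_B| = 162 kJ.

Reaction A, by 162 kJ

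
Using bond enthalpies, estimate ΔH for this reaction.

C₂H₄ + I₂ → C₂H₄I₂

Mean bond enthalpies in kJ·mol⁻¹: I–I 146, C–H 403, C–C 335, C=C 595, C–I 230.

Bonds broken (reactants):
  C–H: 4 × 403 = 1612
  C=C: 1 × 595 = 595
  I–I: 1 × 146 = 146
  Σ(broken) = 2353 kJ
Bonds formed (products):
  C–C: 1 × 335 = 335
  C–H: 4 × 403 = 1612
  C–I: 2 × 230 = 460
  Σ(formed) = 2407 kJ
ΔH = Σ(broken) − Σ(formed) = 2353 − 2407 = −54 kJ

ΔH ≈ −54 kJ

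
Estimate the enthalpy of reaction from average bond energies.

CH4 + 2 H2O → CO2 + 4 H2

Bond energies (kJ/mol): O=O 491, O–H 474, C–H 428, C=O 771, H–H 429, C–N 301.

ΔH ≈ +350 kJ

Bonds broken (reactants):
  C–H: 4 × 428 = 1712
  O–H: 4 × 474 = 1896
  Σ(broken) = 3608 kJ
Bonds formed (products):
  C=O: 2 × 771 = 1542
  H–H: 4 × 429 = 1716
  Σ(formed) = 3258 kJ
ΔH = Σ(broken) − Σ(formed) = 3608 − 3258 = +350 kJ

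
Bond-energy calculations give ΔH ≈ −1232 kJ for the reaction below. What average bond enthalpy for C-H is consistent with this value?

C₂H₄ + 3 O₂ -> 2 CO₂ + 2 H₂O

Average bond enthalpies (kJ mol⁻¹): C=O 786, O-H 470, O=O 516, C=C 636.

Let D be the C-H bond energy.
Σ(broken) = 4×D + 1×636 + 3×516 = 2184 + 4D
Σ(formed) = 4×786 + 4×470 = 5024
ΔH = Σ(broken) − Σ(formed) = (2184 + 4D) − (5024) = −2840 + 4D
Setting this equal to −1232 kJ gives 4D = 1608, so D = 402 kJ/mol.

D(C-H) ≈ 402 kJ/mol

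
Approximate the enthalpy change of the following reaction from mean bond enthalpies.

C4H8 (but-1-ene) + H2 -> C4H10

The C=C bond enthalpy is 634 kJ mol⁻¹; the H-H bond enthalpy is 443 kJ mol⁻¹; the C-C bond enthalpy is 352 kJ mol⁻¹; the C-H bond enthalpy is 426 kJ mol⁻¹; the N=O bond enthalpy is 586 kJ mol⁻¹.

Bonds broken (reactants):
  C-C: 2 × 352 = 704
  C-H: 8 × 426 = 3408
  C=C: 1 × 634 = 634
  H-H: 1 × 443 = 443
  Σ(broken) = 5189 kJ
Bonds formed (products):
  C-C: 3 × 352 = 1056
  C-H: 10 × 426 = 4260
  Σ(formed) = 5316 kJ
ΔH = Σ(broken) − Σ(formed) = 5189 − 5316 = −127 kJ

ΔH ≈ −127 kJ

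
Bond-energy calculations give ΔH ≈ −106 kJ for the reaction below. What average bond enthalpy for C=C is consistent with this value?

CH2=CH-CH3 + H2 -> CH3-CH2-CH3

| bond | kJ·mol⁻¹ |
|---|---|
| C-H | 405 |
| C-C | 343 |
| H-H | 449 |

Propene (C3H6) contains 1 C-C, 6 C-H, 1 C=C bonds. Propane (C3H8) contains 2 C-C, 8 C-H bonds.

D(C=C) ≈ 598 kJ/mol

Let D be the C=C bond energy.
Σ(broken) = 1×343 + 6×405 + 1×D + 1×449 = 3222 + D
Σ(formed) = 2×343 + 8×405 = 3926
ΔH = Σ(broken) − Σ(formed) = (3222 + D) − (3926) = −704 + D
Setting this equal to −106 kJ gives D = 598 kJ/mol.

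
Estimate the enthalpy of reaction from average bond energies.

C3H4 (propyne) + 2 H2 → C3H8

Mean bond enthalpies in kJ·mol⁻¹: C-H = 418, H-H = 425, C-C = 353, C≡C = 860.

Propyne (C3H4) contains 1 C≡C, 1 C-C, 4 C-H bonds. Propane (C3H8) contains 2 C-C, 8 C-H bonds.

ΔH ≈ −315 kJ

Bonds broken (reactants):
  C≡C: 1 × 860 = 860
  C-C: 1 × 353 = 353
  C-H: 4 × 418 = 1672
  H-H: 2 × 425 = 850
  Σ(broken) = 3735 kJ
Bonds formed (products):
  C-C: 2 × 353 = 706
  C-H: 8 × 418 = 3344
  Σ(formed) = 4050 kJ
ΔH = Σ(broken) − Σ(formed) = 3735 − 4050 = −315 kJ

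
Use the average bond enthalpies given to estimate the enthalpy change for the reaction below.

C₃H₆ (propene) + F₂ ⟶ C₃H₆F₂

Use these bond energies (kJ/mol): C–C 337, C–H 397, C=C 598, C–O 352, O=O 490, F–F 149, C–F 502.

ΔH ≈ −594 kJ

Bonds broken (reactants):
  C–C: 1 × 337 = 337
  C–H: 6 × 397 = 2382
  C=C: 1 × 598 = 598
  F–F: 1 × 149 = 149
  Σ(broken) = 3466 kJ
Bonds formed (products):
  C–C: 2 × 337 = 674
  C–F: 2 × 502 = 1004
  C–H: 6 × 397 = 2382
  Σ(formed) = 4060 kJ
ΔH = Σ(broken) − Σ(formed) = 3466 − 4060 = −594 kJ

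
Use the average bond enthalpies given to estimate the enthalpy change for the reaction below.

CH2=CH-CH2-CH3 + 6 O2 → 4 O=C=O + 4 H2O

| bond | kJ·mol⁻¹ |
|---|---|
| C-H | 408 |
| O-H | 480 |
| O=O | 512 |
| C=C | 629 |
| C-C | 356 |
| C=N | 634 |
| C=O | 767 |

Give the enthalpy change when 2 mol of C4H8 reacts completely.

ΔH = −4598 kJ

Bonds broken (reactants):
  C-C: 2 × 356 = 712
  C-H: 8 × 408 = 3264
  C=C: 1 × 629 = 629
  O=O: 6 × 512 = 3072
  Σ(broken) = 7677 kJ
Bonds formed (products):
  C=O: 8 × 767 = 6136
  O-H: 8 × 480 = 3840
  Σ(formed) = 9976 kJ
ΔH = Σ(broken) − Σ(formed) = 7677 − 9976 = −2299 kJ
For 2× the reaction as written: 2 × (−2299) = −4598 kJ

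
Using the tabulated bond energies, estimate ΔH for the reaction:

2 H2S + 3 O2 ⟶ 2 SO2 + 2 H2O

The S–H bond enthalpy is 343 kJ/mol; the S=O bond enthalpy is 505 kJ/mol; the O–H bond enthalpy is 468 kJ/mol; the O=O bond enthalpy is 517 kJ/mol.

ΔH ≈ −969 kJ

Bonds broken (reactants):
  O=O: 3 × 517 = 1551
  S–H: 4 × 343 = 1372
  Σ(broken) = 2923 kJ
Bonds formed (products):
  O–H: 4 × 468 = 1872
  S=O: 4 × 505 = 2020
  Σ(formed) = 3892 kJ
ΔH = Σ(broken) − Σ(formed) = 2923 − 3892 = −969 kJ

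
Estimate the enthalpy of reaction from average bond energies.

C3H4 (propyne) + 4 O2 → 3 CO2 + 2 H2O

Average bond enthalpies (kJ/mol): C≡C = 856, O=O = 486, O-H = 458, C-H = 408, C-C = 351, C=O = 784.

Bonds broken (reactants):
  C≡C: 1 × 856 = 856
  C-C: 1 × 351 = 351
  C-H: 4 × 408 = 1632
  O=O: 4 × 486 = 1944
  Σ(broken) = 4783 kJ
Bonds formed (products):
  C=O: 6 × 784 = 4704
  O-H: 4 × 458 = 1832
  Σ(formed) = 6536 kJ
ΔH = Σ(broken) − Σ(formed) = 4783 − 6536 = −1753 kJ

ΔH ≈ −1753 kJ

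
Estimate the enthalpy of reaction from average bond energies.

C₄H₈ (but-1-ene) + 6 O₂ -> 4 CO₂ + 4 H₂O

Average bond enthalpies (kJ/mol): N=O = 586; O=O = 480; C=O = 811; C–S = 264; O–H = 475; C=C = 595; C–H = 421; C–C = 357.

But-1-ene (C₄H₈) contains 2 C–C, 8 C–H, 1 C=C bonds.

ΔH ≈ −2731 kJ

Bonds broken (reactants):
  C–C: 2 × 357 = 714
  C–H: 8 × 421 = 3368
  C=C: 1 × 595 = 595
  O=O: 6 × 480 = 2880
  Σ(broken) = 7557 kJ
Bonds formed (products):
  C=O: 8 × 811 = 6488
  O–H: 8 × 475 = 3800
  Σ(formed) = 10288 kJ
ΔH = Σ(broken) − Σ(formed) = 7557 − 10288 = −2731 kJ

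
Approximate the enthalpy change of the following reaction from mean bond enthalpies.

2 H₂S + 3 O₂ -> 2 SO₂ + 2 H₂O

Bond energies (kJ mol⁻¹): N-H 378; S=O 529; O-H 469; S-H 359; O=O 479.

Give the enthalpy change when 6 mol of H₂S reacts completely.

Bonds broken (reactants):
  O=O: 3 × 479 = 1437
  S-H: 4 × 359 = 1436
  Σ(broken) = 2873 kJ
Bonds formed (products):
  O-H: 4 × 469 = 1876
  S=O: 4 × 529 = 2116
  Σ(formed) = 3992 kJ
ΔH = Σ(broken) − Σ(formed) = 2873 − 3992 = −1119 kJ
For 3× the reaction as written: 3 × (−1119) = −3357 kJ

ΔH = −3357 kJ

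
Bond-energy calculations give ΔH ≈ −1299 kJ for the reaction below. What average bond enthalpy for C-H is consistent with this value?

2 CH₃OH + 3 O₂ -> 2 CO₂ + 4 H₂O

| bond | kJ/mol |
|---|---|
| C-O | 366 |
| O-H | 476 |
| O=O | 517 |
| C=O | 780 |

Let D be the C-H bond energy.
Σ(broken) = 6×D + 2×366 + 2×476 + 3×517 = 3235 + 6D
Σ(formed) = 4×780 + 8×476 = 6928
ΔH = Σ(broken) − Σ(formed) = (3235 + 6D) − (6928) = −3693 + 6D
Setting this equal to −1299 kJ gives 6D = 2394, so D = 399 kJ/mol.

D(C-H) ≈ 399 kJ/mol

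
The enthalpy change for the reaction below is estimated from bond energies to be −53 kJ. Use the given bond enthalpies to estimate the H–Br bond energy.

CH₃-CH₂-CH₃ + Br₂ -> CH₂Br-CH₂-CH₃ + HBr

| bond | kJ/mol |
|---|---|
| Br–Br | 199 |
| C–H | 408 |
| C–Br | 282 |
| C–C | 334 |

Let D be the H–Br bond energy.
Σ(broken) = 1×199 + 2×334 + 8×408 = 4131
Σ(formed) = 1×282 + 2×334 + 7×408 + 1×D = 3806 + D
ΔH = Σ(broken) − Σ(formed) = (4131) − (3806 + D) = +325 − D
Setting this equal to −53 kJ gives D = 378 kJ/mol.

D(H–Br) ≈ 378 kJ/mol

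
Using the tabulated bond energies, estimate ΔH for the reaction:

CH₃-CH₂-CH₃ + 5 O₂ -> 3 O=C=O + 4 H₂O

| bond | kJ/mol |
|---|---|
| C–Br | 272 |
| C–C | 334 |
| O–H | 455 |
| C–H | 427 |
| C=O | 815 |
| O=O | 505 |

ΔH ≈ −1921 kJ

Bonds broken (reactants):
  C–C: 2 × 334 = 668
  C–H: 8 × 427 = 3416
  O=O: 5 × 505 = 2525
  Σ(broken) = 6609 kJ
Bonds formed (products):
  C=O: 6 × 815 = 4890
  O–H: 8 × 455 = 3640
  Σ(formed) = 8530 kJ
ΔH = Σ(broken) − Σ(formed) = 6609 − 8530 = −1921 kJ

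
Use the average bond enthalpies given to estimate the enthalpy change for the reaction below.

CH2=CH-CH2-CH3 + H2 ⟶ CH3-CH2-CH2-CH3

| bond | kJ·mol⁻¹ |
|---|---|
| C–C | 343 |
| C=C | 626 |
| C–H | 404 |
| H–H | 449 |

ΔH ≈ −76 kJ

Bonds broken (reactants):
  C–C: 2 × 343 = 686
  C–H: 8 × 404 = 3232
  C=C: 1 × 626 = 626
  H–H: 1 × 449 = 449
  Σ(broken) = 4993 kJ
Bonds formed (products):
  C–C: 3 × 343 = 1029
  C–H: 10 × 404 = 4040
  Σ(formed) = 5069 kJ
ΔH = Σ(broken) − Σ(formed) = 4993 − 5069 = −76 kJ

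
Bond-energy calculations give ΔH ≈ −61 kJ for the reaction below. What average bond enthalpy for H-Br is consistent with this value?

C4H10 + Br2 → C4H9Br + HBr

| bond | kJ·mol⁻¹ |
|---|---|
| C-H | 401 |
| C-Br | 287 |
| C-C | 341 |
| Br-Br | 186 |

D(H-Br) ≈ 361 kJ/mol

Let D be the H-Br bond energy.
Σ(broken) = 1×186 + 3×341 + 10×401 = 5219
Σ(formed) = 1×287 + 3×341 + 9×401 + 1×D = 4919 + D
ΔH = Σ(broken) − Σ(formed) = (5219) − (4919 + D) = +300 − D
Setting this equal to −61 kJ gives D = 361 kJ/mol.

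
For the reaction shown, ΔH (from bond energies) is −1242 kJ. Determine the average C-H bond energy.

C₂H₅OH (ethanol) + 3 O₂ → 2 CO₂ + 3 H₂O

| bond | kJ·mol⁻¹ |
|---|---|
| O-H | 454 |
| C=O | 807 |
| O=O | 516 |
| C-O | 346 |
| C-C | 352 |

Let D be the C-H bond energy.
Σ(broken) = 1×352 + 5×D + 1×346 + 1×454 + 3×516 = 2700 + 5D
Σ(formed) = 4×807 + 6×454 = 5952
ΔH = Σ(broken) − Σ(formed) = (2700 + 5D) − (5952) = −3252 + 5D
Setting this equal to −1242 kJ gives 5D = 2010, so D = 402 kJ/mol.

D(C-H) ≈ 402 kJ/mol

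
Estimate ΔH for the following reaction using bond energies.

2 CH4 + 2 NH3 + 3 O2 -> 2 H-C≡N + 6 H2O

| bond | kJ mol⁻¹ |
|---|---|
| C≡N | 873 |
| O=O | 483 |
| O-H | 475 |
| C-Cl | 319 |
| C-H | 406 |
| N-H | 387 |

ΔH ≈ −1239 kJ

Bonds broken (reactants):
  C-H: 8 × 406 = 3248
  N-H: 6 × 387 = 2322
  O=O: 3 × 483 = 1449
  Σ(broken) = 7019 kJ
Bonds formed (products):
  C≡N: 2 × 873 = 1746
  C-H: 2 × 406 = 812
  O-H: 12 × 475 = 5700
  Σ(formed) = 8258 kJ
ΔH = Σ(broken) − Σ(formed) = 7019 − 8258 = −1239 kJ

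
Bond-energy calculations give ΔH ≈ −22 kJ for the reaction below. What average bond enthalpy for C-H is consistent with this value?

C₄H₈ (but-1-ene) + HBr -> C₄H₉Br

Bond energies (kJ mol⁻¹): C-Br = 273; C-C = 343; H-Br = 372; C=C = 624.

D(C-H) ≈ 402 kJ/mol

Let D be the C-H bond energy.
Σ(broken) = 2×343 + 8×D + 1×624 + 1×372 = 1682 + 8D
Σ(formed) = 1×273 + 3×343 + 9×D = 1302 + 9D
ΔH = Σ(broken) − Σ(formed) = (1682 + 8D) − (1302 + 9D) = +380 − D
Setting this equal to −22 kJ gives D = 402 kJ/mol.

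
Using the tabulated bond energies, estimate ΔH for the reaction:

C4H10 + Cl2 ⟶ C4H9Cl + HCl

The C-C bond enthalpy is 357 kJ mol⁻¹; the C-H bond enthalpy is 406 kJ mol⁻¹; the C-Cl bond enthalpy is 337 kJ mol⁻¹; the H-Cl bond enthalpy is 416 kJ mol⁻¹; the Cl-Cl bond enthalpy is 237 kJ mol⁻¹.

ΔH ≈ −110 kJ

Bonds broken (reactants):
  C-C: 3 × 357 = 1071
  C-H: 10 × 406 = 4060
  Cl-Cl: 1 × 237 = 237
  Σ(broken) = 5368 kJ
Bonds formed (products):
  C-C: 3 × 357 = 1071
  C-Cl: 1 × 337 = 337
  C-H: 9 × 406 = 3654
  H-Cl: 1 × 416 = 416
  Σ(formed) = 5478 kJ
ΔH = Σ(broken) − Σ(formed) = 5368 − 5478 = −110 kJ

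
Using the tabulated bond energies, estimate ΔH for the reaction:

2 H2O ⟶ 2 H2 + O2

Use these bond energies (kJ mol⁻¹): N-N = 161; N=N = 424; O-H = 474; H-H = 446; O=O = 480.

ΔH ≈ +524 kJ

Bonds broken (reactants):
  O-H: 4 × 474 = 1896
  Σ(broken) = 1896 kJ
Bonds formed (products):
  H-H: 2 × 446 = 892
  O=O: 1 × 480 = 480
  Σ(formed) = 1372 kJ
ΔH = Σ(broken) − Σ(formed) = 1896 − 1372 = +524 kJ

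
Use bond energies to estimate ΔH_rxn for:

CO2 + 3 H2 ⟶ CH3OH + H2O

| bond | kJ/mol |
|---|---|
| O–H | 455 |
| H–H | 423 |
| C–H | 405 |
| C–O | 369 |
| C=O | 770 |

Bonds broken (reactants):
  C=O: 2 × 770 = 1540
  H–H: 3 × 423 = 1269
  Σ(broken) = 2809 kJ
Bonds formed (products):
  C–H: 3 × 405 = 1215
  C–O: 1 × 369 = 369
  O–H: 3 × 455 = 1365
  Σ(formed) = 2949 kJ
ΔH = Σ(broken) − Σ(formed) = 2809 − 2949 = −140 kJ

ΔH ≈ −140 kJ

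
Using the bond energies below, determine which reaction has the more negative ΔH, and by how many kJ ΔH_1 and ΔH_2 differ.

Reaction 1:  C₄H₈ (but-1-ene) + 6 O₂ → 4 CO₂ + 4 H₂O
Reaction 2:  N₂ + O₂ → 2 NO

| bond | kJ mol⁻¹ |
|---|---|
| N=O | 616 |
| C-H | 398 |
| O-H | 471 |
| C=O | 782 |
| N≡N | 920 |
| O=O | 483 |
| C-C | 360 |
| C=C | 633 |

Reaction 1:
  Bonds broken (reactants):
    C-C: 2 × 360 = 720
    C-H: 8 × 398 = 3184
    C=C: 1 × 633 = 633
    O=O: 6 × 483 = 2898
    Σ(broken) = 7435 kJ
  Bonds formed (products):
    C=O: 8 × 782 = 6256
    O-H: 8 × 471 = 3768
    Σ(formed) = 10024 kJ
  ΔH_1 = 7435 − 10024 = −2589 kJ
Reaction 2:
  Bonds broken (reactants):
    N≡N: 1 × 920 = 920
    O=O: 1 × 483 = 483
    Σ(broken) = 1403 kJ
  Bonds formed (products):
    N=O: 2 × 616 = 1232
    Σ(formed) = 1232 kJ
  ΔH_2 = 1403 − 1232 = +171 kJ
ΔH_1 − ΔH_2 = −2760 kJ, so reaction 1 has the more negative ΔH; |ΔH_1 − ΔH_2| = 2760 kJ.

Reaction 1, by 2760 kJ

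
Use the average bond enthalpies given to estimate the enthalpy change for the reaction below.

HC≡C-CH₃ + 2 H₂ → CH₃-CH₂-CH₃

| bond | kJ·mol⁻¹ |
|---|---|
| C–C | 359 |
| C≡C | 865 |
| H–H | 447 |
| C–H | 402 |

Bonds broken (reactants):
  C≡C: 1 × 865 = 865
  C–C: 1 × 359 = 359
  C–H: 4 × 402 = 1608
  H–H: 2 × 447 = 894
  Σ(broken) = 3726 kJ
Bonds formed (products):
  C–C: 2 × 359 = 718
  C–H: 8 × 402 = 3216
  Σ(formed) = 3934 kJ
ΔH = Σ(broken) − Σ(formed) = 3726 − 3934 = −208 kJ

ΔH ≈ −208 kJ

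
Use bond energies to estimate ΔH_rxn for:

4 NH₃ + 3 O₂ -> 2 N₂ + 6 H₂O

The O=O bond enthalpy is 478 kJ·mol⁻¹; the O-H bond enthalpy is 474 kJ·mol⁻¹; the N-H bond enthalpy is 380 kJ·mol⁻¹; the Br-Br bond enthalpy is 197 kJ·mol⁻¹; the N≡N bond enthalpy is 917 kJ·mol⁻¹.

Bonds broken (reactants):
  N-H: 12 × 380 = 4560
  O=O: 3 × 478 = 1434
  Σ(broken) = 5994 kJ
Bonds formed (products):
  N≡N: 2 × 917 = 1834
  O-H: 12 × 474 = 5688
  Σ(formed) = 7522 kJ
ΔH = Σ(broken) − Σ(formed) = 5994 − 7522 = −1528 kJ

ΔH ≈ −1528 kJ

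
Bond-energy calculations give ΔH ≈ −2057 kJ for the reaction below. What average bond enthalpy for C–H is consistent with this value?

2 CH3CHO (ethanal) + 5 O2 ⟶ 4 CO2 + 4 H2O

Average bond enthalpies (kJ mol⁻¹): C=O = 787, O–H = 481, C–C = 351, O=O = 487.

Let D be the C–H bond energy.
Σ(broken) = 2×351 + 8×D + 2×787 + 5×487 = 4711 + 8D
Σ(formed) = 8×787 + 8×481 = 10144
ΔH = Σ(broken) − Σ(formed) = (4711 + 8D) − (10144) = −5433 + 8D
Setting this equal to −2057 kJ gives 8D = 3376, so D = 422 kJ/mol.

D(C–H) ≈ 422 kJ/mol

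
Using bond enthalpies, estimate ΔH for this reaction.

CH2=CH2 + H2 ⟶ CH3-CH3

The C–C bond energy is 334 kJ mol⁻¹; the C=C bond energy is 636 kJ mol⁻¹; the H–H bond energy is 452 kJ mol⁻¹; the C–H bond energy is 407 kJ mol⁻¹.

Bonds broken (reactants):
  C–H: 4 × 407 = 1628
  C=C: 1 × 636 = 636
  H–H: 1 × 452 = 452
  Σ(broken) = 2716 kJ
Bonds formed (products):
  C–C: 1 × 334 = 334
  C–H: 6 × 407 = 2442
  Σ(formed) = 2776 kJ
ΔH = Σ(broken) − Σ(formed) = 2716 − 2776 = −60 kJ

ΔH ≈ −60 kJ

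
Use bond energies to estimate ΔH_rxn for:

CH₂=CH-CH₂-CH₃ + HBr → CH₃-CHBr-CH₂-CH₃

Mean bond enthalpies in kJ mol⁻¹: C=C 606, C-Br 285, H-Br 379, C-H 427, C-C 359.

Bonds broken (reactants):
  C-C: 2 × 359 = 718
  C-H: 8 × 427 = 3416
  C=C: 1 × 606 = 606
  H-Br: 1 × 379 = 379
  Σ(broken) = 5119 kJ
Bonds formed (products):
  C-Br: 1 × 285 = 285
  C-C: 3 × 359 = 1077
  C-H: 9 × 427 = 3843
  Σ(formed) = 5205 kJ
ΔH = Σ(broken) − Σ(formed) = 5119 − 5205 = −86 kJ

ΔH ≈ −86 kJ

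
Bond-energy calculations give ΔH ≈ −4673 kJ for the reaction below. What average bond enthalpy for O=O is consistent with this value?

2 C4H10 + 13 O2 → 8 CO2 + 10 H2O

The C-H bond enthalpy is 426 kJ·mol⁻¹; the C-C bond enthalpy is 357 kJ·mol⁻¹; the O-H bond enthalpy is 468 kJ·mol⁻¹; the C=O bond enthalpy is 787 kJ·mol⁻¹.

D(O=O) ≈ 509 kJ/mol

Let D be the O=O bond energy.
Σ(broken) = 6×357 + 20×426 + 13×D = 10662 + 13D
Σ(formed) = 16×787 + 20×468 = 21952
ΔH = Σ(broken) − Σ(formed) = (10662 + 13D) − (21952) = −11290 + 13D
Setting this equal to −4673 kJ gives 13D = 6617, so D = 509 kJ/mol.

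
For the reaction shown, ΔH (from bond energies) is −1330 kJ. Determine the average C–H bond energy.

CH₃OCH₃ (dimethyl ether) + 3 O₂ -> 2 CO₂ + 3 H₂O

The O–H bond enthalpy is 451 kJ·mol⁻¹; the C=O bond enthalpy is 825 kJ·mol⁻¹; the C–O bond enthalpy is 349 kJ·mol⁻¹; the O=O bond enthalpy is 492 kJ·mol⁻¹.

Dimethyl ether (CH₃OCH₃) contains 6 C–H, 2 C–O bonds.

Let D be the C–H bond energy.
Σ(broken) = 6×D + 2×349 + 3×492 = 2174 + 6D
Σ(formed) = 4×825 + 6×451 = 6006
ΔH = Σ(broken) − Σ(formed) = (2174 + 6D) − (6006) = −3832 + 6D
Setting this equal to −1330 kJ gives 6D = 2502, so D = 417 kJ/mol.

D(C–H) ≈ 417 kJ/mol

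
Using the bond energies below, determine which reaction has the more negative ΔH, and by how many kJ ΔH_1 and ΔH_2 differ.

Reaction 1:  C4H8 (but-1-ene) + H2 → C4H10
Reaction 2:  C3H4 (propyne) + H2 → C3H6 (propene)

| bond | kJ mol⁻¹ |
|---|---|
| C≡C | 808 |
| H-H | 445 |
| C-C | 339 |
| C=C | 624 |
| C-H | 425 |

Reaction 2, by 101 kJ

Reaction 1:
  Bonds broken (reactants):
    C-C: 2 × 339 = 678
    C-H: 8 × 425 = 3400
    C=C: 1 × 624 = 624
    H-H: 1 × 445 = 445
    Σ(broken) = 5147 kJ
  Bonds formed (products):
    C-C: 3 × 339 = 1017
    C-H: 10 × 425 = 4250
    Σ(formed) = 5267 kJ
  ΔH_1 = 5147 − 5267 = −120 kJ
Reaction 2:
  Bonds broken (reactants):
    C≡C: 1 × 808 = 808
    C-C: 1 × 339 = 339
    C-H: 4 × 425 = 1700
    H-H: 1 × 445 = 445
    Σ(broken) = 3292 kJ
  Bonds formed (products):
    C-C: 1 × 339 = 339
    C-H: 6 × 425 = 2550
    C=C: 1 × 624 = 624
    Σ(formed) = 3513 kJ
  ΔH_2 = 3292 − 3513 = −221 kJ
ΔH_1 − ΔH_2 = +101 kJ, so reaction 2 has the more negative ΔH; |ΔH_1 − ΔH_2| = 101 kJ.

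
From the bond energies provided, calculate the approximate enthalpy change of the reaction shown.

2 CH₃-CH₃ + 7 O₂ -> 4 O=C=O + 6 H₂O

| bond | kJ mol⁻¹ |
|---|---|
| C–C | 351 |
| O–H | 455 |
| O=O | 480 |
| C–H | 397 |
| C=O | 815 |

Bonds broken (reactants):
  C–C: 2 × 351 = 702
  C–H: 12 × 397 = 4764
  O=O: 7 × 480 = 3360
  Σ(broken) = 8826 kJ
Bonds formed (products):
  C=O: 8 × 815 = 6520
  O–H: 12 × 455 = 5460
  Σ(formed) = 11980 kJ
ΔH = Σ(broken) − Σ(formed) = 8826 − 11980 = −3154 kJ

ΔH ≈ −3154 kJ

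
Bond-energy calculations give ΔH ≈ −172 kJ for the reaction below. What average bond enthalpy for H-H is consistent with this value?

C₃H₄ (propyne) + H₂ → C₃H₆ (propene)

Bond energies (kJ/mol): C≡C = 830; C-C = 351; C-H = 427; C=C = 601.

Let D be the H-H bond energy.
Σ(broken) = 1×830 + 1×351 + 4×427 + 1×D = 2889 + D
Σ(formed) = 1×351 + 6×427 + 1×601 = 3514
ΔH = Σ(broken) − Σ(formed) = (2889 + D) − (3514) = −625 + D
Setting this equal to −172 kJ gives D = 453 kJ/mol.

D(H-H) ≈ 453 kJ/mol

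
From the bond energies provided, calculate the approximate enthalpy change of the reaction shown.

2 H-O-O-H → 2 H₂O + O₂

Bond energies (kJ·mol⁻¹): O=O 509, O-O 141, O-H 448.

Bonds broken (reactants):
  O-H: 4 × 448 = 1792
  O-O: 2 × 141 = 282
  Σ(broken) = 2074 kJ
Bonds formed (products):
  O-H: 4 × 448 = 1792
  O=O: 1 × 509 = 509
  Σ(formed) = 2301 kJ
ΔH = Σ(broken) − Σ(formed) = 2074 − 2301 = −227 kJ

ΔH ≈ −227 kJ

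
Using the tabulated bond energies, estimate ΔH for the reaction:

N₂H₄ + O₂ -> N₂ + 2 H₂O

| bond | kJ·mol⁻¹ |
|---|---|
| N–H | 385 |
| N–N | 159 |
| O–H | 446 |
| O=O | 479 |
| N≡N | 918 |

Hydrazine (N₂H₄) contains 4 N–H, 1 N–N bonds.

Bonds broken (reactants):
  N–H: 4 × 385 = 1540
  N–N: 1 × 159 = 159
  O=O: 1 × 479 = 479
  Σ(broken) = 2178 kJ
Bonds formed (products):
  N≡N: 1 × 918 = 918
  O–H: 4 × 446 = 1784
  Σ(formed) = 2702 kJ
ΔH = Σ(broken) − Σ(formed) = 2178 − 2702 = −524 kJ

ΔH ≈ −524 kJ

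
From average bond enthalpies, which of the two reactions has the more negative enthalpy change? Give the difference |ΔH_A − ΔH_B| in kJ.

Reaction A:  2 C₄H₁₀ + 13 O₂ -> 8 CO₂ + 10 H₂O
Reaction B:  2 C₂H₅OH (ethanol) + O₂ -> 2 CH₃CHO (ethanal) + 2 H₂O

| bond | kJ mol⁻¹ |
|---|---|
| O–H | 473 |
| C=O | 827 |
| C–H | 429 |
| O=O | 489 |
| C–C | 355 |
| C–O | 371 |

Reaction A, by 5114 kJ

Reaction A:
  Bonds broken (reactants):
    C–C: 6 × 355 = 2130
    C–H: 20 × 429 = 8580
    O=O: 13 × 489 = 6357
    Σ(broken) = 17067 kJ
  Bonds formed (products):
    C=O: 16 × 827 = 13232
    O–H: 20 × 473 = 9460
    Σ(formed) = 22692 kJ
  ΔH_A = 17067 − 22692 = −5625 kJ
Reaction B:
  Bonds broken (reactants):
    C–C: 2 × 355 = 710
    C–H: 10 × 429 = 4290
    C–O: 2 × 371 = 742
    O–H: 2 × 473 = 946
    O=O: 1 × 489 = 489
    Σ(broken) = 7177 kJ
  Bonds formed (products):
    C–C: 2 × 355 = 710
    C–H: 8 × 429 = 3432
    C=O: 2 × 827 = 1654
    O–H: 4 × 473 = 1892
    Σ(formed) = 7688 kJ
  ΔH_B = 7177 − 7688 = −511 kJ
ΔH_A − ΔH_B = −5114 kJ, so reaction A has the more negative ΔH; |ΔH_A − ΔH_B| = 5114 kJ.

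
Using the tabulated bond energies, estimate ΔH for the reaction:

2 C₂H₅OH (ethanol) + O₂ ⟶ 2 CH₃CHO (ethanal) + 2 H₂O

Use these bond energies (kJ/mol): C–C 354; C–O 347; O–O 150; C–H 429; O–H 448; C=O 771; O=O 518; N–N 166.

Bonds broken (reactants):
  C–C: 2 × 354 = 708
  C–H: 10 × 429 = 4290
  C–O: 2 × 347 = 694
  O–H: 2 × 448 = 896
  O=O: 1 × 518 = 518
  Σ(broken) = 7106 kJ
Bonds formed (products):
  C–C: 2 × 354 = 708
  C–H: 8 × 429 = 3432
  C=O: 2 × 771 = 1542
  O–H: 4 × 448 = 1792
  Σ(formed) = 7474 kJ
ΔH = Σ(broken) − Σ(formed) = 7106 − 7474 = −368 kJ

ΔH ≈ −368 kJ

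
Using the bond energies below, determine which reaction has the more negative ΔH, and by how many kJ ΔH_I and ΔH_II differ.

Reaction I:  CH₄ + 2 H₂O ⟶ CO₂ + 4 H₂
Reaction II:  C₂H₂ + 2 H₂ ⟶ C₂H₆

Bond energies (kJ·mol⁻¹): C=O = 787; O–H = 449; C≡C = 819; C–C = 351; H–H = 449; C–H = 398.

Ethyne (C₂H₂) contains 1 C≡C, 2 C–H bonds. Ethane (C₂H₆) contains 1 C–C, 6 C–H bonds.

Reaction II, by 244 kJ

Reaction I:
  Bonds broken (reactants):
    C–H: 4 × 398 = 1592
    O–H: 4 × 449 = 1796
    Σ(broken) = 3388 kJ
  Bonds formed (products):
    C=O: 2 × 787 = 1574
    H–H: 4 × 449 = 1796
    Σ(formed) = 3370 kJ
  ΔH_I = 3388 − 3370 = +18 kJ
Reaction II:
  Bonds broken (reactants):
    C≡C: 1 × 819 = 819
    C–H: 2 × 398 = 796
    H–H: 2 × 449 = 898
    Σ(broken) = 2513 kJ
  Bonds formed (products):
    C–C: 1 × 351 = 351
    C–H: 6 × 398 = 2388
    Σ(formed) = 2739 kJ
  ΔH_II = 2513 − 2739 = −226 kJ
ΔH_I − ΔH_II = +244 kJ, so reaction II has the more negative ΔH; |ΔH_I − ΔH_II| = 244 kJ.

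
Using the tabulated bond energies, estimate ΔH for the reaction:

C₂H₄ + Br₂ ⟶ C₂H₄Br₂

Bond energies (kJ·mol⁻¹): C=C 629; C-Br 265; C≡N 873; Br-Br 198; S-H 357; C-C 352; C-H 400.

Bonds broken (reactants):
  Br-Br: 1 × 198 = 198
  C-H: 4 × 400 = 1600
  C=C: 1 × 629 = 629
  Σ(broken) = 2427 kJ
Bonds formed (products):
  C-Br: 2 × 265 = 530
  C-C: 1 × 352 = 352
  C-H: 4 × 400 = 1600
  Σ(formed) = 2482 kJ
ΔH = Σ(broken) − Σ(formed) = 2427 − 2482 = −55 kJ

ΔH ≈ −55 kJ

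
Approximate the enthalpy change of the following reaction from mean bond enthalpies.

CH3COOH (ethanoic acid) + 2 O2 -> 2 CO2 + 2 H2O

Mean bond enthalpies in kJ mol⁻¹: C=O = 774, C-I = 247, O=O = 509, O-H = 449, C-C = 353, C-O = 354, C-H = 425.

Bonds broken (reactants):
  C-C: 1 × 353 = 353
  C-H: 3 × 425 = 1275
  C-O: 1 × 354 = 354
  C=O: 1 × 774 = 774
  O-H: 1 × 449 = 449
  O=O: 2 × 509 = 1018
  Σ(broken) = 4223 kJ
Bonds formed (products):
  C=O: 4 × 774 = 3096
  O-H: 4 × 449 = 1796
  Σ(formed) = 4892 kJ
ΔH = Σ(broken) − Σ(formed) = 4223 − 4892 = −669 kJ

ΔH ≈ −669 kJ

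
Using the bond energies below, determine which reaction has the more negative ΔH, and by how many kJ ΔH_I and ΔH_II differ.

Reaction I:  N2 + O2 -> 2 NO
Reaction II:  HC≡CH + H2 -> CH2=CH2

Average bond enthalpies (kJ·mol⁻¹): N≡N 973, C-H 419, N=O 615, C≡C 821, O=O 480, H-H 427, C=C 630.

Reaction I:
  Bonds broken (reactants):
    N≡N: 1 × 973 = 973
    O=O: 1 × 480 = 480
    Σ(broken) = 1453 kJ
  Bonds formed (products):
    N=O: 2 × 615 = 1230
    Σ(formed) = 1230 kJ
  ΔH_I = 1453 − 1230 = +223 kJ
Reaction II:
  Bonds broken (reactants):
    C≡C: 1 × 821 = 821
    C-H: 2 × 419 = 838
    H-H: 1 × 427 = 427
    Σ(broken) = 2086 kJ
  Bonds formed (products):
    C-H: 4 × 419 = 1676
    C=C: 1 × 630 = 630
    Σ(formed) = 2306 kJ
  ΔH_II = 2086 − 2306 = −220 kJ
ΔH_I − ΔH_II = +443 kJ, so reaction II has the more negative ΔH; |ΔH_I − ΔH_II| = 443 kJ.

Reaction II, by 443 kJ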